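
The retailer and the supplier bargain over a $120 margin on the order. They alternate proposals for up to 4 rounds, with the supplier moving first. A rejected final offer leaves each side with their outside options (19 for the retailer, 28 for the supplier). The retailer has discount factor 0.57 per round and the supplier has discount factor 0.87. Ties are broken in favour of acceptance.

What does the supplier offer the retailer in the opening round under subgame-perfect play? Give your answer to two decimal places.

Round 4 (the retailer proposes): the supplier gets 28 if talks fail, so the retailer offers 28 and keeps 92.
Round 3 (the supplier proposes): the retailer can get 92 next round, worth 0.57 × 92 = 52.44 now; the supplier offers that and keeps 67.56.
Round 2 (the retailer proposes): the supplier can get 67.56 next round, worth 0.87 × 67.56 = 58.7772 now; the retailer offers that and keeps 61.2228.
Round 1 (the supplier proposes): the retailer can get 61.2228 next round, worth 0.57 × 61.2228 = 34.896996 now; the supplier offers that and keeps 85.103004.

34.90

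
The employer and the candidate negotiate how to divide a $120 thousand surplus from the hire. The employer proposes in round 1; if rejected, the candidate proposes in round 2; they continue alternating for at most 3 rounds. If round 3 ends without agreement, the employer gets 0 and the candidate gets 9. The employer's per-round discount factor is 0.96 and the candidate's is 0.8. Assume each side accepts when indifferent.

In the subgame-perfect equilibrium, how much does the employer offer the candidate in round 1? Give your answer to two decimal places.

10.75

Work backward from the last round.
Round 3 (the employer proposes): the candidate gets 9 if talks fail, so the employer offers 9 and keeps 111.
Round 2 (the candidate proposes): the employer can get 111 next round, worth 0.96 × 111 = 106.56 now, so the candidate offers 106.56, keeping 13.44.
Round 1 (the employer proposes): the candidate can get 13.44 next round, worth 0.8 × 13.44 = 10.752 now; the employer offers that and keeps 109.248.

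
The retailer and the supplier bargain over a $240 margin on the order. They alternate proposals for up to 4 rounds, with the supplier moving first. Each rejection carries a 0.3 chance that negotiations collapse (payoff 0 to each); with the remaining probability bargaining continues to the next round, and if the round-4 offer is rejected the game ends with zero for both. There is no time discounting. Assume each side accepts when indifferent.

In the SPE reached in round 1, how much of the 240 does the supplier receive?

107.28

Round 4 (the retailer proposes): the supplier will accept anything ≥ 0, so the retailer offers 0 and keeps 240.
Round 3 (the supplier proposes): rejecting gives the retailer an expected 0.7 × 240 = 168, so the supplier offers 168, keeping 72.
Round 2 (the retailer proposes): rejecting gives the supplier an expected 0.7 × 72 = 50.4. The retailer offers 50.4 and keeps 240 − 50.4 = 189.6.
Round 1 (the supplier proposes): rejecting gives the retailer an expected 0.7 × 189.6 = 132.72, so the supplier offers 132.72, keeping 107.28.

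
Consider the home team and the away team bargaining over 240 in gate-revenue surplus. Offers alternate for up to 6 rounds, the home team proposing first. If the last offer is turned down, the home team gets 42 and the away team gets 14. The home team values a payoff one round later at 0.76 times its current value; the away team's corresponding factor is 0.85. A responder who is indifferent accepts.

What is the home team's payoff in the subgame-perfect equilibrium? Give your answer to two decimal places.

Work backward from the last round.
Round 6 (the away team proposes): the home team gets 42 if talks fail, so the away team offers 42 and keeps 198.
Round 5 (the home team proposes): the away team can get 198 next round, worth 0.85 × 198 = 168.3 now, so the home team offers 168.3, keeping 71.7.
Round 4 (the away team proposes): the home team can get 71.7 next round, worth 0.76 × 71.7 = 54.492 now, so the away team offers 54.492, keeping 185.508.
Round 3 (the home team proposes): the away team can get 185.508 next round, worth 0.85 × 185.508 = 157.6818 now; the home team offers that and keeps 82.3182.
Round 2 (the away team proposes): the home team can get 82.3182 next round, worth 0.76 × 82.3182 = 62.561832 now. The away team offers 62.561832 and keeps 240 − 62.561832 = 177.438168.
Round 1 (the home team proposes): the away team can get 177.438168 next round, worth 0.85 × 177.438168 = 150.8224428 now. The home team offers 150.8224428 and keeps 240 − 150.8224428 = 89.1775572.

89.18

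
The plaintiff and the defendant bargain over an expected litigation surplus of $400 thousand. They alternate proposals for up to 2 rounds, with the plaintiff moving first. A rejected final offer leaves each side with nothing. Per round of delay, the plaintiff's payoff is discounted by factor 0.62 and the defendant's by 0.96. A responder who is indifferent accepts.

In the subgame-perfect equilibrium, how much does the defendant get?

384

Work backward from the last round.
Round 2 (the defendant proposes): rejection yields 0 for the plaintiff; the defendant offers 0 and keeps 400.
Round 1 (the plaintiff proposes): the defendant can get 400 next round, worth 0.96 × 400 = 384 now; the plaintiff offers that and keeps 16.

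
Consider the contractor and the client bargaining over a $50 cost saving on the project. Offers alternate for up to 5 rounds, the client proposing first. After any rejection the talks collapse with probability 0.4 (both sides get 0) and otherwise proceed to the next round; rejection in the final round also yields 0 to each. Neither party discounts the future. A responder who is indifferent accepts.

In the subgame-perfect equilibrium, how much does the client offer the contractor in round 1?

Round 5 (the client proposes): rejection yields 0 for the contractor; the client offers 0 and keeps 50.
Round 4 (the contractor proposes): rejecting gives the client an expected 0.6 × 50 = 30; the contractor offers that and keeps 20.
Round 3 (the client proposes): rejecting gives the contractor an expected 0.6 × 20 = 12. The client offers 12 and keeps 50 − 12 = 38.
Round 2 (the contractor proposes): rejecting gives the client an expected 0.6 × 38 = 22.8. The contractor offers 22.8 and keeps 50 − 22.8 = 27.2.
Round 1 (the client proposes): rejecting gives the contractor an expected 0.6 × 27.2 = 16.32; the client offers that and keeps 33.68.

16.32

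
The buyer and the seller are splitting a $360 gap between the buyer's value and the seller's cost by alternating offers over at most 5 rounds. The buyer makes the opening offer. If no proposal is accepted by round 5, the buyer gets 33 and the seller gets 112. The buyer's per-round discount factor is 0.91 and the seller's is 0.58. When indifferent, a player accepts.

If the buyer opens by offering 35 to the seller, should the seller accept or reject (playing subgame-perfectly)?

Reject

Work out the seller's continuation value if the offer is rejected.
Round 5 (the buyer proposes): the seller gets 112 if talks fail, so the buyer offers 112 and keeps 248.
Round 4 (the seller proposes): the buyer can get 248 next round, worth 0.91 × 248 = 225.68 now. The seller offers 225.68 and keeps 360 − 225.68 = 134.32.
Round 3 (the buyer proposes): the seller can get 134.32 next round, worth 0.58 × 134.32 = 77.9056 now; the buyer offers that and keeps 282.0944.
Round 2 (the seller proposes): the buyer can get 282.0944 next round, worth 0.91 × 282.0944 = 256.705904 now; the seller offers that and keeps 103.294096.
So by rejecting in round 1, the seller gets 103.294096 next round, worth 0.58 × 103.294096 = 59.91057568 now.
Offer 35 < 59.91057568, so the seller rejects.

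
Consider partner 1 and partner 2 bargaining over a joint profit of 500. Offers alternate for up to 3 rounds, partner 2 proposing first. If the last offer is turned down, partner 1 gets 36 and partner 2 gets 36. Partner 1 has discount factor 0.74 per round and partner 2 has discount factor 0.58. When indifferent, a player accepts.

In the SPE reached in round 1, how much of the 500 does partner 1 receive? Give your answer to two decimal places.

170.85

Round 3 (partner 2 proposes): partner 1 gets 36 if talks fail, so partner 2 offers 36 and keeps 464.
Round 2 (partner 1 proposes): partner 2 can get 464 next round, worth 0.58 × 464 = 269.12 now, so partner 1 offers 269.12, keeping 230.88.
Round 1 (partner 2 proposes): partner 1 can get 230.88 next round, worth 0.74 × 230.88 = 170.8512 now; partner 2 offers that and keeps 329.1488.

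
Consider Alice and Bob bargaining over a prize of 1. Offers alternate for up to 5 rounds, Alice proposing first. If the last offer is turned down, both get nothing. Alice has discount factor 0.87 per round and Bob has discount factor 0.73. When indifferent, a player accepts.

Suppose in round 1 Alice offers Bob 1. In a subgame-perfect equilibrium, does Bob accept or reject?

Accept

Work out Bob's continuation value if the offer is rejected.
Round 5 (Alice proposes): rejection yields 0 for Bob; Alice offers 0 and keeps 1.
Round 4 (Bob proposes): Alice can get 1 next round, worth 0.87 × 1 = 0.87 now, so Bob offers 0.87, keeping 0.13.
Round 3 (Alice proposes): Bob can get 0.13 next round, worth 0.73 × 0.13 = 0.0949 now; Alice offers that and keeps 0.9051.
Round 2 (Bob proposes): Alice can get 0.9051 next round, worth 0.87 × 0.9051 = 0.787437 now, so Bob offers 0.787437, keeping 0.212563.
So by rejecting in round 1, Bob gets 0.212563 next round, worth 0.73 × 0.212563 = 0.15517099 now.
Offer 1 ≥ 0.15517099, so Bob accepts.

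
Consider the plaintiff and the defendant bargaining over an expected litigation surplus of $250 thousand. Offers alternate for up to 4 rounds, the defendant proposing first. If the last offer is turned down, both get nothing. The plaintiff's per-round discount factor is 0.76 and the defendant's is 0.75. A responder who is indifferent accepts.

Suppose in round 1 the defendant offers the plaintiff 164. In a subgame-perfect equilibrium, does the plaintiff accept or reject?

Round 4 (the plaintiff proposes): rejection yields 0 for the defendant; the plaintiff offers 0 and keeps 250.
Round 3 (the defendant proposes): the plaintiff can get 250 next round, worth 0.76 × 250 = 190 now; the defendant offers that and keeps 60.
Round 2 (the plaintiff proposes): the defendant can get 60 next round, worth 0.75 × 60 = 45 now, so the plaintiff offers 45, keeping 205.
So by rejecting in round 1, the plaintiff gets 205 next round, worth 0.76 × 205 = 155.8 now.
Offer 164 ≥ 155.8, so the plaintiff accepts.

Accept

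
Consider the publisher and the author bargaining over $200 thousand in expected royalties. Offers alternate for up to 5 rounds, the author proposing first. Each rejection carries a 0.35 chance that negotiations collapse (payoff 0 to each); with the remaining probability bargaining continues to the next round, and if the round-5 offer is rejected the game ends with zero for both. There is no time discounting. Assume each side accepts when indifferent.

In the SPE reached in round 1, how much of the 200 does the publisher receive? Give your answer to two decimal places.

Round 5 (the author proposes): the publisher will accept anything ≥ 0, so the author offers 0 and keeps 200.
Round 4 (the publisher proposes): rejecting gives the author an expected 0.65 × 200 = 130. The publisher offers 130 and keeps 200 − 130 = 70.
Round 3 (the author proposes): rejecting gives the publisher an expected 0.65 × 70 = 45.5, so the author offers 45.5, keeping 154.5.
Round 2 (the publisher proposes): rejecting gives the author an expected 0.65 × 154.5 = 100.425; the publisher offers that and keeps 99.575.
Round 1 (the author proposes): rejecting gives the publisher an expected 0.65 × 99.575 = 64.72375. The author offers 64.72375 and keeps 200 − 64.72375 = 135.27625.

64.72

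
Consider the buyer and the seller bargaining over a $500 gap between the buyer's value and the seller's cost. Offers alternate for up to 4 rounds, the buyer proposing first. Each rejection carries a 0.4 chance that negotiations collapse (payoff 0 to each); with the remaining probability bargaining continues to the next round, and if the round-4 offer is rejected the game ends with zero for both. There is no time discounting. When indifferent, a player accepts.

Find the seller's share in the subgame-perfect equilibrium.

Round 4 (the seller proposes): the buyer will accept anything ≥ 0, so the seller offers 0 and keeps 500.
Round 3 (the buyer proposes): rejecting gives the seller an expected 0.6 × 500 = 300. The buyer offers 300 and keeps 500 − 300 = 200.
Round 2 (the seller proposes): rejecting gives the buyer an expected 0.6 × 200 = 120. The seller offers 120 and keeps 500 − 120 = 380.
Round 1 (the buyer proposes): rejecting gives the seller an expected 0.6 × 380 = 228; the buyer offers that and keeps 272.

228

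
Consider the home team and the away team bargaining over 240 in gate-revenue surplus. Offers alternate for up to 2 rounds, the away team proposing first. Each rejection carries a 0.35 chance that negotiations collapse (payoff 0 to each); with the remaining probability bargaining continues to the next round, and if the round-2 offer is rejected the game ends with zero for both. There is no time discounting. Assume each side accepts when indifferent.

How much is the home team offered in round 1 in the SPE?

Round 2 (the home team proposes): the away team will accept anything ≥ 0, so the home team offers 0 and keeps 240.
Round 1 (the away team proposes): rejecting gives the home team an expected 0.65 × 240 = 156, so the away team offers 156, keeping 84.

156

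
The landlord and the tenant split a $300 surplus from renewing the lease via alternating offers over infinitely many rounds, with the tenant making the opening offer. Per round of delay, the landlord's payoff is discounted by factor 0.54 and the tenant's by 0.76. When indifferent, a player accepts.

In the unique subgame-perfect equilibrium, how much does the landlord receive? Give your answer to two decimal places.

65.94

In a stationary SPE each proposer offers the other exactly their discounted continuation value.
If the tenant keeps x when proposing and the landlord keeps y when proposing, then x = 300 − 0.54y and y = 300 − 0.76x.
Solving: x = 300(1 − 0.54) / (1 − 0.76·0.54) = 138 / 0.5896 ≈ 234.0570.
The landlord gets 300 − 234.0570 ≈ 65.9430.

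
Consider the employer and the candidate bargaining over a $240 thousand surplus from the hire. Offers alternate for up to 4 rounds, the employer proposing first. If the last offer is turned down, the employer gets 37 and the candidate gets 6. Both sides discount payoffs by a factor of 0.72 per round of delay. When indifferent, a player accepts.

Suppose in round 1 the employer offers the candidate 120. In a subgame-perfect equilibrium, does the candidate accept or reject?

Reject

Work out the candidate's continuation value if the offer is rejected.
Round 4 (the candidate proposes): the employer gets 37 if talks fail, so the candidate offers 37 and keeps 203.
Round 3 (the employer proposes): the candidate can get 203 next round, worth 0.72 × 203 = 146.16 now. The employer offers 146.16 and keeps 240 − 146.16 = 93.84.
Round 2 (the candidate proposes): the employer can get 93.84 next round, worth 0.72 × 93.84 = 67.5648 now, so the candidate offers 67.5648, keeping 172.4352.
So by rejecting in round 1, the candidate gets 172.4352 next round, worth 0.72 × 172.4352 = 124.153344 now.
Offer 120 < 124.153344, so the candidate rejects.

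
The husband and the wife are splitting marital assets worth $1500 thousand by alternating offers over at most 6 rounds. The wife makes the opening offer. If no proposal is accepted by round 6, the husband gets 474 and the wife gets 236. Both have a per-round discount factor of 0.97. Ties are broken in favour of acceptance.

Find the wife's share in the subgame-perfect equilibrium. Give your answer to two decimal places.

Round 6 (the husband proposes): the wife gets 236 if talks fail, so the husband offers 236 and keeps 1264.
Round 5 (the wife proposes): the husband can get 1264 next round, worth 0.97 × 1264 = 1226.08 now. The wife offers 1226.08 and keeps 1500 − 1226.08 = 273.92.
Round 4 (the husband proposes): the wife can get 273.92 next round, worth 0.97 × 273.92 = 265.7024 now; the husband offers that and keeps 1234.2976.
Round 3 (the wife proposes): the husband can get 1234.2976 next round, worth 0.97 × 1234.2976 = 1197.268672 now, so the wife offers 1197.268672, keeping 302.731328.
Round 2 (the husband proposes): the wife can get 302.731328 next round, worth 0.97 × 302.731328 = 293.64938816 now, so the husband offers 293.64938816, keeping 1206.35061184.
Round 1 (the wife proposes): the husband can get 1206.35061184 next round, worth 0.97 × 1206.35061184 = 1170.1600934848 now, so the wife offers 1170.1600934848, keeping 329.8399065152.

329.84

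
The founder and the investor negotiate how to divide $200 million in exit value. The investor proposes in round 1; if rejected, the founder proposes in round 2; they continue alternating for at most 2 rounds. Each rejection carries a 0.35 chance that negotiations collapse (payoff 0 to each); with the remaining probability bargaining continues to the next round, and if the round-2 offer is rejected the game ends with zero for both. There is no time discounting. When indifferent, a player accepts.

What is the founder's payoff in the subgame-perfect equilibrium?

By backward induction:
Round 2 (the founder proposes): the investor will accept anything ≥ 0, so the founder offers 0 and keeps 200.
Round 1 (the investor proposes): rejecting gives the founder an expected 0.65 × 200 = 130; the investor offers that and keeps 70.

130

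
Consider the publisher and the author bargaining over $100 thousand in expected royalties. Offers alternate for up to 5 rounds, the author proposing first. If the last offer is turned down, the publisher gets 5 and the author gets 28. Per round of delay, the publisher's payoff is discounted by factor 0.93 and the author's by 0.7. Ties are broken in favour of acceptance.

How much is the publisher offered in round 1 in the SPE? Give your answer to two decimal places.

48.18

Round 5 (the author proposes): the publisher gets 5 if talks fail, so the author offers 5 and keeps 95.
Round 4 (the publisher proposes): the author can get 95 next round, worth 0.7 × 95 = 66.5 now; the publisher offers that and keeps 33.5.
Round 3 (the author proposes): the publisher can get 33.5 next round, worth 0.93 × 33.5 = 31.155 now, so the author offers 31.155, keeping 68.845.
Round 2 (the publisher proposes): the author can get 68.845 next round, worth 0.7 × 68.845 = 48.1915 now; the publisher offers that and keeps 51.8085.
Round 1 (the author proposes): the publisher can get 51.8085 next round, worth 0.93 × 51.8085 = 48.181905 now, so the author offers 48.181905, keeping 51.818095.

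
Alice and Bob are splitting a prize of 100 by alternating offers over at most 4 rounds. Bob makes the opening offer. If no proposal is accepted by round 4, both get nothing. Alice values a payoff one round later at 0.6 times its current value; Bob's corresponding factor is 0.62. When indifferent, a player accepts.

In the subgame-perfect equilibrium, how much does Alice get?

Round 4 (Alice proposes): rejection yields 0 for Bob; Alice offers 0 and keeps 100.
Round 3 (Bob proposes): Alice can get 100 next round, worth 0.6 × 100 = 60 now; Bob offers that and keeps 40.
Round 2 (Alice proposes): Bob can get 40 next round, worth 0.62 × 40 = 24.8 now. Alice offers 24.8 and keeps 100 − 24.8 = 75.2.
Round 1 (Bob proposes): Alice can get 75.2 next round, worth 0.6 × 75.2 = 45.12 now. Bob offers 45.12 and keeps 100 − 45.12 = 54.88.

45.12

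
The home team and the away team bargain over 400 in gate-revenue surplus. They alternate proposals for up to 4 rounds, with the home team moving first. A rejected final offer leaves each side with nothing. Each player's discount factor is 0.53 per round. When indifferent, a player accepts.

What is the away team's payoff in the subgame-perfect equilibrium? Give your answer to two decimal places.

159.19

Round 4 (the away team proposes): rejection yields 0 for the home team; the away team offers 0 and keeps 400.
Round 3 (the home team proposes): the away team can get 400 next round, worth 0.53 × 400 = 212 now. The home team offers 212 and keeps 400 − 212 = 188.
Round 2 (the away team proposes): the home team can get 188 next round, worth 0.53 × 188 = 99.64 now. The away team offers 99.64 and keeps 400 − 99.64 = 300.36.
Round 1 (the home team proposes): the away team can get 300.36 next round, worth 0.53 × 300.36 = 159.1908 now, so the home team offers 159.1908, keeping 240.8092.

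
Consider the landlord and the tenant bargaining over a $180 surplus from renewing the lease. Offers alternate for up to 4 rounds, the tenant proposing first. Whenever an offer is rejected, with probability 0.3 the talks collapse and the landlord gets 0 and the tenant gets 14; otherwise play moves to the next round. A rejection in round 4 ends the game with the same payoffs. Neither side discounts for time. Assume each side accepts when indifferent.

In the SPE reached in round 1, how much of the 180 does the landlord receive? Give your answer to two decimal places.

Round 4 (the landlord proposes): the tenant gets 14 if talks fail, so the landlord offers 14 and keeps 166.
Round 3 (the tenant proposes): rejecting gives the landlord an expected 0.7 × 166 = 116.2; the tenant offers that and keeps 63.8.
Round 2 (the landlord proposes): rejecting gives the tenant an expected 0.7 × 63.8 + 0.3 × 14 = 48.86; the landlord offers that and keeps 131.14.
Round 1 (the tenant proposes): rejecting gives the landlord an expected 0.7 × 131.14 = 91.798, so the tenant offers 91.798, keeping 88.202.

91.80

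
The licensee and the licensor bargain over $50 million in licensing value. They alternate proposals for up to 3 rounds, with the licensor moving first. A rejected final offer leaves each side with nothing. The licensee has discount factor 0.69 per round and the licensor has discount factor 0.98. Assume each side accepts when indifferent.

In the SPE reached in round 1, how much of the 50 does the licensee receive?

0.69

Round 3 (the licensor proposes): rejection yields 0 for the licensee; the licensor offers 0 and keeps 50.
Round 2 (the licensee proposes): the licensor can get 50 next round, worth 0.98 × 50 = 49 now, so the licensee offers 49, keeping 1.
Round 1 (the licensor proposes): the licensee can get 1 next round, worth 0.69 × 1 = 0.69 now; the licensor offers that and keeps 49.31.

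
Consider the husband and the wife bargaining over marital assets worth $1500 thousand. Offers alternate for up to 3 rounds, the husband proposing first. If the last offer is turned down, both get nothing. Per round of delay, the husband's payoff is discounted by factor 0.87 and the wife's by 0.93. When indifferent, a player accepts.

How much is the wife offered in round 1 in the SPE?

181.35

Round 3 (the husband proposes): the wife will accept anything ≥ 0, so the husband offers 0 and keeps 1500.
Round 2 (the wife proposes): the husband can get 1500 next round, worth 0.87 × 1500 = 1305 now; the wife offers that and keeps 195.
Round 1 (the husband proposes): the wife can get 195 next round, worth 0.93 × 195 = 181.35 now; the husband offers that and keeps 1318.65.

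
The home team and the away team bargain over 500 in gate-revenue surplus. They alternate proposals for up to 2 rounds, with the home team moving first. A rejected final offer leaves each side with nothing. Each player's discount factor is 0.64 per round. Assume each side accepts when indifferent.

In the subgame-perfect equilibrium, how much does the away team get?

Round 2 (the away team proposes): the home team will accept anything ≥ 0, so the away team offers 0 and keeps 500.
Round 1 (the home team proposes): the away team can get 500 next round, worth 0.64 × 500 = 320 now; the home team offers that and keeps 180.

320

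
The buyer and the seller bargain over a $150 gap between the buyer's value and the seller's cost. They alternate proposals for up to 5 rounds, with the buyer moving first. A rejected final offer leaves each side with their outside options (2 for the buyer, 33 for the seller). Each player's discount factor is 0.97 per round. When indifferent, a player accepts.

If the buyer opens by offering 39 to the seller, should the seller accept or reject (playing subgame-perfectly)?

Round 5 (the buyer proposes): the seller gets 33 if talks fail, so the buyer offers 33 and keeps 117.
Round 4 (the seller proposes): the buyer can get 117 next round, worth 0.97 × 117 = 113.49 now. The seller offers 113.49 and keeps 150 − 113.49 = 36.51.
Round 3 (the buyer proposes): the seller can get 36.51 next round, worth 0.97 × 36.51 = 35.4147 now. The buyer offers 35.4147 and keeps 150 − 35.4147 = 114.5853.
Round 2 (the seller proposes): the buyer can get 114.5853 next round, worth 0.97 × 114.5853 = 111.147741 now; the seller offers that and keeps 38.852259.
So by rejecting in round 1, the seller gets 38.852259 next round, worth 0.97 × 38.852259 = 37.68669123 now.
Offer 39 ≥ 37.68669123, so the seller accepts.

Accept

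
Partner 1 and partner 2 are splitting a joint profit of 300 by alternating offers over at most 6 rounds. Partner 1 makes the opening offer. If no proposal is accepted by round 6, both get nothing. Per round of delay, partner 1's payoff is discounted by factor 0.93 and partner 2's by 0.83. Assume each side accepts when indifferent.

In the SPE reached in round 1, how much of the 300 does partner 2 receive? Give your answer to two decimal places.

Round 6 (partner 2 proposes): rejection yields 0 for partner 1; partner 2 offers 0 and keeps 300.
Round 5 (partner 1 proposes): partner 2 can get 300 next round, worth 0.83 × 300 = 249 now; partner 1 offers that and keeps 51.
Round 4 (partner 2 proposes): partner 1 can get 51 next round, worth 0.93 × 51 = 47.43 now, so partner 2 offers 47.43, keeping 252.57.
Round 3 (partner 1 proposes): partner 2 can get 252.57 next round, worth 0.83 × 252.57 = 209.6331 now. Partner 1 offers 209.6331 and keeps 300 − 209.6331 = 90.3669.
Round 2 (partner 2 proposes): partner 1 can get 90.3669 next round, worth 0.93 × 90.3669 = 84.041217 now; partner 2 offers that and keeps 215.958783.
Round 1 (partner 1 proposes): partner 2 can get 215.958783 next round, worth 0.83 × 215.958783 = 179.24578989 now, so partner 1 offers 179.24578989, keeping 120.75421011.

179.25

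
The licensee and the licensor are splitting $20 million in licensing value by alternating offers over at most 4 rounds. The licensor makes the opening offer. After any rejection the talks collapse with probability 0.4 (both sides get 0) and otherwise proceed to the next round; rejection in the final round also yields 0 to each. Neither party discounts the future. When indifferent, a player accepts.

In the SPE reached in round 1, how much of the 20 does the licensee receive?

By backward induction:
Round 4 (the licensee proposes): rejection yields 0 for the licensor; the licensee offers 0 and keeps 20.
Round 3 (the licensor proposes): rejecting gives the licensee an expected 0.6 × 20 = 12; the licensor offers that and keeps 8.
Round 2 (the licensee proposes): rejecting gives the licensor an expected 0.6 × 8 = 4.8, so the licensee offers 4.8, keeping 15.2.
Round 1 (the licensor proposes): rejecting gives the licensee an expected 0.6 × 15.2 = 9.12, so the licensor offers 9.12, keeping 10.88.

9.12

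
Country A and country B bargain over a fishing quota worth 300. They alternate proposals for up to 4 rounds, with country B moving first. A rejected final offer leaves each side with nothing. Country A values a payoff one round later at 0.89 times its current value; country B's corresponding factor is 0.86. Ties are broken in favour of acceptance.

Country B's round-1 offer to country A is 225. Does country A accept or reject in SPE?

Round 4 (country A proposes): country B will accept anything ≥ 0, so country A offers 0 and keeps 300.
Round 3 (country B proposes): country A can get 300 next round, worth 0.89 × 300 = 267 now; country B offers that and keeps 33.
Round 2 (country A proposes): country B can get 33 next round, worth 0.86 × 33 = 28.38 now, so country A offers 28.38, keeping 271.62.
So by rejecting in round 1, country A gets 271.62 next round, worth 0.89 × 271.62 = 241.7418 now.
Offer 225 < 241.7418, so country A rejects.

Reject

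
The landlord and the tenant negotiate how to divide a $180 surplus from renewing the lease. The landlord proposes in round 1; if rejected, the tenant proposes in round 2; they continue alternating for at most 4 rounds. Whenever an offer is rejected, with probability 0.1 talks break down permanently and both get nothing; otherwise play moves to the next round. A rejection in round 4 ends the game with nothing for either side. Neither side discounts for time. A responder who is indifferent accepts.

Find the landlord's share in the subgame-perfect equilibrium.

Round 4 (the tenant proposes): the landlord will accept anything ≥ 0, so the tenant offers 0 and keeps 180.
Round 3 (the landlord proposes): rejecting gives the tenant an expected 0.9 × 180 = 162, so the landlord offers 162, keeping 18.
Round 2 (the tenant proposes): rejecting gives the landlord an expected 0.9 × 18 = 16.2. The tenant offers 16.2 and keeps 180 − 16.2 = 163.8.
Round 1 (the landlord proposes): rejecting gives the tenant an expected 0.9 × 163.8 = 147.42. The landlord offers 147.42 and keeps 180 − 147.42 = 32.58.

32.58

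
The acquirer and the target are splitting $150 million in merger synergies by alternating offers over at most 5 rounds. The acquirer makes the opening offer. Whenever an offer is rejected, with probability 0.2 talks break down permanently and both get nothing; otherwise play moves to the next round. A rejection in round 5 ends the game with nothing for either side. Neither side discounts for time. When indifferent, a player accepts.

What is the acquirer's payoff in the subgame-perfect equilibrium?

By backward induction:
Round 5 (the acquirer proposes): rejection yields 0 for the target; the acquirer offers 0 and keeps 150.
Round 4 (the target proposes): rejecting gives the acquirer an expected 0.8 × 150 = 120; the target offers that and keeps 30.
Round 3 (the acquirer proposes): rejecting gives the target an expected 0.8 × 30 = 24. The acquirer offers 24 and keeps 150 − 24 = 126.
Round 2 (the target proposes): rejecting gives the acquirer an expected 0.8 × 126 = 100.8, so the target offers 100.8, keeping 49.2.
Round 1 (the acquirer proposes): rejecting gives the target an expected 0.8 × 49.2 = 39.36. The acquirer offers 39.36 and keeps 150 − 39.36 = 110.64.

110.64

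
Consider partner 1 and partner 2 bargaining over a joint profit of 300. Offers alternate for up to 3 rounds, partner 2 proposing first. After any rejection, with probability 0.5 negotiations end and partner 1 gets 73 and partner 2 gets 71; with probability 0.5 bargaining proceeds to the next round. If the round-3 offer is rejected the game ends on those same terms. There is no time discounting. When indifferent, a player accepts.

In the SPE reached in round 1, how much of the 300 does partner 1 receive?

112

Round 3 (partner 2 proposes): partner 1 gets 73 if talks fail, so partner 2 offers 73 and keeps 227.
Round 2 (partner 1 proposes): rejecting gives partner 2 an expected 0.5 × 227 + 0.5 × 71 = 149. Partner 1 offers 149 and keeps 300 − 149 = 151.
Round 1 (partner 2 proposes): rejecting gives partner 1 an expected 0.5 × 151 + 0.5 × 73 = 112. Partner 2 offers 112 and keeps 300 − 112 = 188.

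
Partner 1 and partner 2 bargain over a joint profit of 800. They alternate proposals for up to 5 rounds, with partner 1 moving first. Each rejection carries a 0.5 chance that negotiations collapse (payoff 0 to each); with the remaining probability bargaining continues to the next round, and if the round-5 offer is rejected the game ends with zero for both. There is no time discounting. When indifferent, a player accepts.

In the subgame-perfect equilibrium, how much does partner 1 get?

550

By backward induction:
Round 5 (partner 1 proposes): partner 2 will accept anything ≥ 0, so partner 1 offers 0 and keeps 800.
Round 4 (partner 2 proposes): rejecting gives partner 1 an expected 0.5 × 800 = 400, so partner 2 offers 400, keeping 400.
Round 3 (partner 1 proposes): rejecting gives partner 2 an expected 0.5 × 400 = 200, so partner 1 offers 200, keeping 600.
Round 2 (partner 2 proposes): rejecting gives partner 1 an expected 0.5 × 600 = 300; partner 2 offers that and keeps 500.
Round 1 (partner 1 proposes): rejecting gives partner 2 an expected 0.5 × 500 = 250; partner 1 offers that and keeps 550.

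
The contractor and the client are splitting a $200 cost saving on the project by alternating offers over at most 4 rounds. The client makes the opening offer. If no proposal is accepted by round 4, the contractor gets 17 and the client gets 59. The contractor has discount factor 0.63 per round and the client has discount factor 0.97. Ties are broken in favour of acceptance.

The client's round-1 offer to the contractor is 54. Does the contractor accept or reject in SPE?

Round 4 (the contractor proposes): the client gets 59 if talks fail, so the contractor offers 59 and keeps 141.
Round 3 (the client proposes): the contractor can get 141 next round, worth 0.63 × 141 = 88.83 now. The client offers 88.83 and keeps 200 − 88.83 = 111.17.
Round 2 (the contractor proposes): the client can get 111.17 next round, worth 0.97 × 111.17 = 107.8349 now; the contractor offers that and keeps 92.1651.
So by rejecting in round 1, the contractor gets 92.1651 next round, worth 0.63 × 92.1651 = 58.064013 now.
Offer 54 < 58.064013, so the contractor rejects.

Reject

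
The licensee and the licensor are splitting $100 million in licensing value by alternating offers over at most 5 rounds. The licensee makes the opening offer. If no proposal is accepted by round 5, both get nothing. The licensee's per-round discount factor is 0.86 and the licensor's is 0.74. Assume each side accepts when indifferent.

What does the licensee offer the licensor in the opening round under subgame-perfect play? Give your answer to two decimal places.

Round 5 (the licensee proposes): rejection yields 0 for the licensor; the licensee offers 0 and keeps 100.
Round 4 (the licensor proposes): the licensee can get 100 next round, worth 0.86 × 100 = 86 now, so the licensor offers 86, keeping 14.
Round 3 (the licensee proposes): the licensor can get 14 next round, worth 0.74 × 14 = 10.36 now. The licensee offers 10.36 and keeps 100 − 10.36 = 89.64.
Round 2 (the licensor proposes): the licensee can get 89.64 next round, worth 0.86 × 89.64 = 77.0904 now; the licensor offers that and keeps 22.9096.
Round 1 (the licensee proposes): the licensor can get 22.9096 next round, worth 0.74 × 22.9096 = 16.953104 now, so the licensee offers 16.953104, keeping 83.046896.

16.95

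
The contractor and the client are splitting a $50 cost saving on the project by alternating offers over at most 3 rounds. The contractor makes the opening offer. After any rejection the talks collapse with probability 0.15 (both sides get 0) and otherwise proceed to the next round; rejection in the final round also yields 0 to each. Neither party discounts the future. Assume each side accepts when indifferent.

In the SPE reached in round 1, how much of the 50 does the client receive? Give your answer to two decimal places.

6.38

Round 3 (the contractor proposes): rejection yields 0 for the client; the contractor offers 0 and keeps 50.
Round 2 (the client proposes): rejecting gives the contractor an expected 0.85 × 50 = 42.5. The client offers 42.5 and keeps 50 − 42.5 = 7.5.
Round 1 (the contractor proposes): rejecting gives the client an expected 0.85 × 7.5 = 6.375; the contractor offers that and keeps 43.625.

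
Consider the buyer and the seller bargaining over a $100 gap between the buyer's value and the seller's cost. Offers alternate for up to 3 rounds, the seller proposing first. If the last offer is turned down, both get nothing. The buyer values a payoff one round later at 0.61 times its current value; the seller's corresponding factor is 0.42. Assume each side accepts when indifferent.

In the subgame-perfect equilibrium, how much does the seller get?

Round 3 (the seller proposes): the buyer will accept anything ≥ 0, so the seller offers 0 and keeps 100.
Round 2 (the buyer proposes): the seller can get 100 next round, worth 0.42 × 100 = 42 now; the buyer offers that and keeps 58.
Round 1 (the seller proposes): the buyer can get 58 next round, worth 0.61 × 58 = 35.38 now; the seller offers that and keeps 64.62.

64.62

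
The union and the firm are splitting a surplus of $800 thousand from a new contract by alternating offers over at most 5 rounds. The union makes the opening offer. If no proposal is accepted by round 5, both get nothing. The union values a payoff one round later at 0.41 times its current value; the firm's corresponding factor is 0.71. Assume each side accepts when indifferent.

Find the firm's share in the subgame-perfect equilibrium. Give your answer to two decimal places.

432.67

Work backward from the last round.
Round 5 (the union proposes): rejection yields 0 for the firm; the union offers 0 and keeps 800.
Round 4 (the firm proposes): the union can get 800 next round, worth 0.41 × 800 = 328 now, so the firm offers 328, keeping 472.
Round 3 (the union proposes): the firm can get 472 next round, worth 0.71 × 472 = 335.12 now; the union offers that and keeps 464.88.
Round 2 (the firm proposes): the union can get 464.88 next round, worth 0.41 × 464.88 = 190.6008 now. The firm offers 190.6008 and keeps 800 − 190.6008 = 609.3992.
Round 1 (the union proposes): the firm can get 609.3992 next round, worth 0.71 × 609.3992 = 432.673432 now. The union offers 432.673432 and keeps 800 − 432.673432 = 367.326568.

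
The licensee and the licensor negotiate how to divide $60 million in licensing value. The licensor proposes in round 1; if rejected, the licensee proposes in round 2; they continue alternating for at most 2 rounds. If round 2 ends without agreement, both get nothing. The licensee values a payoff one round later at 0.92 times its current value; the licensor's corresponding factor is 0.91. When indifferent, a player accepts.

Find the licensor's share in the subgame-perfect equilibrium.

4.8

Round 2 (the licensee proposes): rejection yields 0 for the licensor; the licensee offers 0 and keeps 60.
Round 1 (the licensor proposes): the licensee can get 60 next round, worth 0.92 × 60 = 55.2 now. The licensor offers 55.2 and keeps 60 − 55.2 = 4.8.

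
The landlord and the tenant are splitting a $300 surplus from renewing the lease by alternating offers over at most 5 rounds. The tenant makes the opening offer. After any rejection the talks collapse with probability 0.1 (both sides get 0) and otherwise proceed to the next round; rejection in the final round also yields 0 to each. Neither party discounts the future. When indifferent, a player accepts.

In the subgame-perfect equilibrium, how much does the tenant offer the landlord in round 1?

48.87

Round 5 (the tenant proposes): rejection yields 0 for the landlord; the tenant offers 0 and keeps 300.
Round 4 (the landlord proposes): rejecting gives the tenant an expected 0.9 × 300 = 270. The landlord offers 270 and keeps 300 − 270 = 30.
Round 3 (the tenant proposes): rejecting gives the landlord an expected 0.9 × 30 = 27, so the tenant offers 27, keeping 273.
Round 2 (the landlord proposes): rejecting gives the tenant an expected 0.9 × 273 = 245.7. The landlord offers 245.7 and keeps 300 − 245.7 = 54.3.
Round 1 (the tenant proposes): rejecting gives the landlord an expected 0.9 × 54.3 = 48.87; the tenant offers that and keeps 251.13.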